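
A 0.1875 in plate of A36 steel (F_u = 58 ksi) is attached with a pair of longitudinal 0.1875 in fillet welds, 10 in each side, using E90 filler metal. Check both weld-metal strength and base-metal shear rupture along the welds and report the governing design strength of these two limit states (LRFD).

E90XX → F_EXX = 90 ksi.
t_e = 0.707 × 0.1875 = 0.1326 in; L = 20 in.
Weld metal: φR_n = 0.75 × 0.6 × 90 × 0.1326 × 20 = 107.4 kip.
Base metal (shear rupture): φR_n = 0.75 × 0.6 × 58 × 0.1875 × 20 = 97.88 kip.
Governing: base-metal shear rupture.

φR_n ≈ 97.9 kip (base-metal shear rupture governs)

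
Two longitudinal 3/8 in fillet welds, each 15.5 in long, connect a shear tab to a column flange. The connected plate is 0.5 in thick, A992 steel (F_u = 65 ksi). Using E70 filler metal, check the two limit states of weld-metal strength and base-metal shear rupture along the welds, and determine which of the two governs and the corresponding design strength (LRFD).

φR_n ≈ 259 kips (weld metal governs)

E70XX → F_EXX = 70 ksi.
t_e = 0.707 × 0.375 = 0.2651 in; L = 31 in.
Weld metal: φR_n = 0.75 × 0.6 × 70 × 0.2651 × 31 = 258.9 kips.
Base metal (shear rupture): φR_n = 0.75 × 0.6 × 65 × 0.5 × 31 = 453.4 kips.
Governing: weld metal.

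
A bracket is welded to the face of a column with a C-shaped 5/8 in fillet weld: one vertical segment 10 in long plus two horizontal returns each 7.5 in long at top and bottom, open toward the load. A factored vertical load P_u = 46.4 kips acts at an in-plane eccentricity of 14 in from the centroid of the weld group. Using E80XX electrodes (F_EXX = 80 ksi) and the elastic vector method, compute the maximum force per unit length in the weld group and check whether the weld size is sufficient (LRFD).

f_max ≈ 9.12 kip/in; adequate

Total weld length L_w = 25 in. Treat welds as unit-width lines.
Centroid: x̄ = 2×7.5×3.75 / 25 = 2.25 in from the vertical weld.
Polar moment about centroid: J = I_x + I_y = [10³/12 + 2×7.5×5²] + [10×2.25² + 2(7.5³/12 + 7.5×1.5²)] = 613 in³.
Direct shear f_v = P/L_w = 46.4 / 25 = 1.856 kip/in (vertical).
Torsion M = P·e = 46.4 × 14 = 649.6 kip·in.
Critical point at (x, y) = (5.25, 5) from centroid. f_tx = M·y/J = 5.298 kip/in; f_ty = M·x/J = 5.563 kip/in.
Resultant f_max = √[f_tx² + (f_v + f_ty)²] = √[5.298² + (1.856 + 5.563)²] = 9.117 kip/in.
Capacity per unit length: φr_n = 0.75 × 0.6 × 80 × (0.707 × 0.625) = 15.91 kip/in.
9.117 ≤ 15.91 → adequate.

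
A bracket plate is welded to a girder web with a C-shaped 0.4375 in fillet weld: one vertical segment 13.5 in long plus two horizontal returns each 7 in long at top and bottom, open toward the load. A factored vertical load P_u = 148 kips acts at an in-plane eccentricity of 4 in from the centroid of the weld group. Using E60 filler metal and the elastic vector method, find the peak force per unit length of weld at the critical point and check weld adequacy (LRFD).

E60XX → F_EXX = 60 ksi.
Total weld length L_w = 27.5 in. Treat welds as unit-width lines.
Centroid: x̄ = 2×7×3.5 / 27.5 = 1.782 in from the vertical weld.
Polar moment about centroid: J = I_x + I_y = [13.5³/12 + 2×7×6.75²] + [13.5×1.782² + 2(7³/12 + 7×1.718²)] = 984.3 in³.
Direct shear f_v = P/L_w = 148 / 27.5 = 5.382 kip/in (vertical).
Torsion M = P·e = 148 × 4 = 592 kip·in.
Critical point at (x, y) = (5.218, 6.75) from centroid. f_tx = M·y/J = 4.06 kip/in; f_ty = M·x/J = 3.139 kip/in.
Resultant f_max = √[f_tx² + (f_v + f_ty)²] = √[4.06² + (5.382 + 3.139)²] = 9.438 kip/in.
Capacity per unit length: φr_n = 0.75 × 0.6 × 60 × (0.707 × 0.4375) = 8.351 kip/in.
9.438 > 8.351 → NOT adequate.

f_max ≈ 9.44 kip/in; NOT adequate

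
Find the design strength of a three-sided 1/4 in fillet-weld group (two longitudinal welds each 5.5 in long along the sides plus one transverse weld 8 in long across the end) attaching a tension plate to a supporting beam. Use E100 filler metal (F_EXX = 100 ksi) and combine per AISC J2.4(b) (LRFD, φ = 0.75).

t_e = 0.707 × 0.25 = 0.1767 in.
R_nwl = 0.6 × 100 × 0.1767 × 11 = 116.7 kip (longitudinal, 2 welds).
R_nwt = 0.6 × 100 × 0.1767 × 8 = 84.84 kip (transverse, base value).
(i) R_nwl + R_nwt = 201.5 kip; (ii) 0.85 R_nwl + 1.5 R_nwt = 226.4 kip.
R_n = max = 226.4 kip [governs: (ii)]; φR_n = 169.8 kip.

φR_n ≈ 170 kip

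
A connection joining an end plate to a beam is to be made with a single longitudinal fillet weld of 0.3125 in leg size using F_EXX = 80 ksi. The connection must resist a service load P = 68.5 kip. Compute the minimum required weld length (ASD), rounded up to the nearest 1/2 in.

L = 13 in

Throat t_e = 0.707 × 0.3125 = 0.2209 in.
r_n/Ω = (0.6 × 80 × 0.2209) / 2.0 = 5.302 kip/in.
L_req = P / (r_n/Ω) = 68.5 / 5.302 = 12.92 in total.
Round up → use L = 13 in.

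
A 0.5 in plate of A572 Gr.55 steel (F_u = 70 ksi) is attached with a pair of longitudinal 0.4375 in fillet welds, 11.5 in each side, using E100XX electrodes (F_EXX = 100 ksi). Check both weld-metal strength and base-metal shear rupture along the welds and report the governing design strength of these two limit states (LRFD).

φR_n ≈ 320 kip (weld metal governs)

t_e = 0.707 × 0.4375 = 0.3093 in; L = 23 in.
Weld metal: φR_n = 0.75 × 0.6 × 100 × 0.3093 × 23 = 320.1 kip.
Base metal (shear rupture): φR_n = 0.75 × 0.6 × 70 × 0.5 × 23 = 362.2 kip.
Governing: weld metal.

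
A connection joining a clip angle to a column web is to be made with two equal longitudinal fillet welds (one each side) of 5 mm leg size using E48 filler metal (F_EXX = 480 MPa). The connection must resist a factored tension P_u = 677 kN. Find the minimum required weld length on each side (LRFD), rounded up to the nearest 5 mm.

Throat t_e = 0.707 × 5 = 3.535 mm.
φr_n = 0.75 × 0.6 × 480 × 3.535 × 10⁻³ = 0.7636 kN/mm.
L_req = P_u / φr_n = 677 / 0.7636 = 886.6 mm total.
Per side: 886.6 / 2 = 443.3 mm.
Round up → use L = 445 mm on each side.

L = 445 mm on each side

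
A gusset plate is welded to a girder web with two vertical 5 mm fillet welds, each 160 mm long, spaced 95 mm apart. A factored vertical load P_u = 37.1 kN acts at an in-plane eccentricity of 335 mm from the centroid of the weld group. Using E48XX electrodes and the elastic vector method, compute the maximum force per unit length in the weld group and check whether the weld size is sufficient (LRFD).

f_max ≈ 888 N/mm; NOT adequate

E48XX → F_EXX = 480 MPa.
Total weld length L_w = 320 mm. Treat welds as unit-width lines.
Polar moment about centroid: J = 2[d³/12 + d(b/2)²] = 2[160³/12 + 160×47.5²] = 1405000 mm³.
Direct shear f_v = P/L_w = 37.1×10³ / 320 = 115.9 N/mm (vertical).
Torsion M = P·e = 37.1×10³ × 335 = 12428000 N·mm.
Critical point at (x, y) = (47.5, 80) from centroid. f_tx = M·y/J = 707.8 N/mm; f_ty = M·x/J = 420.3 N/mm.
Resultant f_max = √[f_tx² + (f_v + f_ty)²] = √[707.8² + (115.9 + 420.3)²] = 888 N/mm.
Capacity per unit length: φr_n = 0.75 × 0.6 × 480 × (0.707 × 5) = 763.6 N/mm.
888 > 763.6 → NOT adequate.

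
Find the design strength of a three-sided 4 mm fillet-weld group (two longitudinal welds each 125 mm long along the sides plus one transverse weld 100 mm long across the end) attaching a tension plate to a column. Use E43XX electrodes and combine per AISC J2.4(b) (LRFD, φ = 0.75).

E43XX → F_EXX = 430 MPa.
t_e = 0.707 × 4 = 2.828 mm.
R_nwl = 0.6 × 430 × 2.828 × 250 × 10⁻³ = 182.4 kN (longitudinal, 2 welds).
R_nwt = 0.6 × 430 × 2.828 × 100 × 10⁻³ = 72.96 kN (transverse, base value).
(i) R_nwl + R_nwt = 255.4 kN; (ii) 0.85 R_nwl + 1.5 R_nwt = 264.5 kN.
R_n = max = 264.5 kN [governs: (ii)]; φR_n = 198.4 kN.

φR_n ≈ 198 kN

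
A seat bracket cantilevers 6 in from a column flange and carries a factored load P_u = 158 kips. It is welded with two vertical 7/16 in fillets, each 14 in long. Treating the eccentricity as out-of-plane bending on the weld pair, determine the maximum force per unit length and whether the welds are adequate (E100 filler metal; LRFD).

f_max ≈ 15.6 kip/in; NOT adequate

E100XX → F_EXX = 100 ksi.
L_w = 2 × 14 = 28 in; section modulus (unit throat) S = 2 × L²/6 = 65.33 in².
Direct shear f_v = P/L_w = 158/28 = 5.643 kip/in.
Moment M = P × e = 158 × 6 = 948 kip·in; bending f_b = M/S = 14.51 kip/in.
f_max = √(f_v² + f_b²) = √(5.643² + 14.51²) = 15.57 kip/in.
φr_n = 0.75 × 0.6 × 100 × (0.707 × 0.4375) = 13.92 kip/in → NOT adequate.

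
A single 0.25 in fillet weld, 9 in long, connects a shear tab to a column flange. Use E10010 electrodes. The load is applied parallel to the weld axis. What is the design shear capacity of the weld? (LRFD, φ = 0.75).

φR_n ≈ 71.6 kips

E100XX → F_EXX = 100 ksi.
Effective throat t_e = 0.707 × 0.25 = 0.1767 in.
Total length L = 9 in; A_we = 0.1767 × 9 = 1.591 in².
F_nw = 0.6 F_EXX = 0.6 × 100 = 60 ksi.
φR_n = 0.75 × 60 × 1.591 = 71.58 kips.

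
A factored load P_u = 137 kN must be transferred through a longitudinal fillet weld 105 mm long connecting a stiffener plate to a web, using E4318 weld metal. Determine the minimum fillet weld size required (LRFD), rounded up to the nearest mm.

E43XX → F_EXX = 430 MPa.
Total weld length L = 105 mm.
Required throat t_e = P_u / (φ × 0.6 F_EXX × L) = 137 / (0.75 × 0.6 × 430 × 105 × 10⁻³) = 6.743 mm.
Required leg w = t_e / 0.707 = 9.537 mm → use 10 mm.

w = 10 mm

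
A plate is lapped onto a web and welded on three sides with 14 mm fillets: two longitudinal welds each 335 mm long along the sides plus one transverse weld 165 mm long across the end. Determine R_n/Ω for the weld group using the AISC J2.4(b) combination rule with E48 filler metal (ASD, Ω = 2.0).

E48XX → F_EXX = 480 MPa.
t_e = 0.707 × 14 = 9.898 mm.
R_nwl = 0.6 × 480 × 9.898 × 670 × 10⁻³ = 1910 kN (longitudinal, 2 welds).
R_nwt = 0.6 × 480 × 9.898 × 165 × 10⁻³ = 470.4 kN (transverse, base value).
(i) R_nwl + R_nwt = 2380 kN; (ii) 0.85 R_nwl + 1.5 R_nwt = 2329 kN.
R_n = max = 2380 kN [governs: (i)]; R_n/Ω = 1190 kN.

R_n/Ω ≈ 1190 kN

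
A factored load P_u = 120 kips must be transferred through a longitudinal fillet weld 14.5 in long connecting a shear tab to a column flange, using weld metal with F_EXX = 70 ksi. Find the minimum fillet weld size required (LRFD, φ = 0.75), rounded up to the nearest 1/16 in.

Total weld length L = 14.5 in.
Required throat t_e = P_u / (φ × 0.6 F_EXX × L) = 120 / (0.75 × 0.6 × 70 × 14.5) = 0.2627 in.
Required leg w = t_e / 0.707 = 0.3716 in → use 3/8 in.

w = 3/8 in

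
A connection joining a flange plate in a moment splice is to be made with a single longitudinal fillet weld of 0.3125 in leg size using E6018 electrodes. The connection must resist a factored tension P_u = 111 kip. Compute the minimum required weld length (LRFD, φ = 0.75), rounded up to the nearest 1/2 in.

L = 19 in

E60XX → F_EXX = 60 ksi.
Throat t_e = 0.707 × 0.3125 = 0.2209 in.
φr_n = 0.75 × 0.6 × 60 × 0.2209 = 5.965 kip/in.
L_req = P_u / φr_n = 111 / 5.965 = 18.61 in total.
Round up → use L = 19 in.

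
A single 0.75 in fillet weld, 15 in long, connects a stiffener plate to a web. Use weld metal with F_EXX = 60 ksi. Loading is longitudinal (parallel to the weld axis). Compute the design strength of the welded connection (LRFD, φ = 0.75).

Effective throat t_e = 0.707 × 0.75 = 0.5302 in.
Total length L = 15 in; A_we = 0.5302 × 15 = 7.954 in².
F_nw = 0.6 F_EXX = 0.6 × 60 = 36 ksi.
φR_n = 0.75 × 36 × 7.954 = 214.8 kip.

φR_n ≈ 215 kip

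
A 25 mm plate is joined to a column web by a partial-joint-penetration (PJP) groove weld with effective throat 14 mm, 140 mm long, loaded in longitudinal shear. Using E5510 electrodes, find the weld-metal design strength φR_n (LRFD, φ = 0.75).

φR_n ≈ 485 kN

E55XX → F_EXX = 550 MPa.
Effective throat (given) t_e = 14 mm.
A_we = 14 × 140 = 1960 mm².
F_nw = 0.6 F_EXX = 330 MPa.
φR_n = 0.75 × 330 × 1960 × 10⁻³ = 485.1 kN.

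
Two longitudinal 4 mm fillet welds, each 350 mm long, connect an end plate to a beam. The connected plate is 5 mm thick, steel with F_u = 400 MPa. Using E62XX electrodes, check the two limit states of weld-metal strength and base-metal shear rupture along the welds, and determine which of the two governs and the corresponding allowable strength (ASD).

E62XX → F_EXX = 620 MPa.
t_e = 0.707 × 4 = 2.828 mm; L = 700 mm.
Weld metal: R_n/Ω = (1/2.0) × 0.6 × 620 × 2.828 × 700 × 10⁻³ = 368.2 kN.
Base metal (shear rupture): R_n/Ω = (1/2.0) × 0.6 × 400 × 5 × 700 × 10⁻³ = 420 kN.
Governing: weld metal.

R_n/Ω ≈ 368 kN (weld metal governs)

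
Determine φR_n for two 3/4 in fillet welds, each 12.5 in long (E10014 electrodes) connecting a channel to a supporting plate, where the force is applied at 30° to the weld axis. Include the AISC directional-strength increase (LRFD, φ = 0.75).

φR_n ≈ 702 kip

E100XX → F_EXX = 100 ksi.
t_e = 0.707 × 0.75 = 0.5302 in; A_we = 0.5302 × 25 = 13.26 in².
Directional factor: 1.0 + 0.5 sin^1.5(30°) = 1.177.
F_nw = 0.6 × 100 × 1.177 = 70.61 ksi.
φR_n = 0.75 × 70.61 × 13.26 = 702 kip.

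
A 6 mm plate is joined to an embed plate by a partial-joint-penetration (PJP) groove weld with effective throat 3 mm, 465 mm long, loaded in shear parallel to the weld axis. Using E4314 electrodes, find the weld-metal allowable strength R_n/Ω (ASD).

R_n/Ω ≈ 180 kN

E43XX → F_EXX = 430 MPa.
Effective throat (given) t_e = 3 mm.
A_we = 3 × 465 = 1395 mm².
F_nw = 0.6 F_EXX = 258 MPa.
R_n/Ω = (258 × 1395) / 2.0 × 10⁻³ = 180 kN.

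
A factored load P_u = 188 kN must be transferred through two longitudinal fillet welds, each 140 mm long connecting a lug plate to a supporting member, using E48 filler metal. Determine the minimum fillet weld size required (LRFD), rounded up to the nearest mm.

w = 5 mm

E48XX → F_EXX = 480 MPa.
Total weld length L = 280 mm.
Required throat t_e = P_u / (φ × 0.6 F_EXX × L) = 188 / (0.75 × 0.6 × 480 × 280 × 10⁻³) = 3.108 mm.
Required leg w = t_e / 0.707 = 4.397 mm → use 5 mm.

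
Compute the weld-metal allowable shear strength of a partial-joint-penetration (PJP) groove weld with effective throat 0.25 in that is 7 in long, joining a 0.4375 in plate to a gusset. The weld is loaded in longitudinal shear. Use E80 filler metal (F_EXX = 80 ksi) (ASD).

R_n/Ω ≈ 42 kips

Effective throat (given) t_e = 0.25 in.
A_we = 0.25 × 7 = 1.75 in².
F_nw = 0.6 F_EXX = 48 ksi.
R_n/Ω = (48 × 1.75) / 2.0 = 42 kips.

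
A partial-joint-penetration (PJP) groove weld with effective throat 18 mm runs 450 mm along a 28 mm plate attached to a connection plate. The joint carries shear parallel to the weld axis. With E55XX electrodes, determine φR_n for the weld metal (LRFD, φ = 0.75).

φR_n ≈ 2000 kN

E55XX → F_EXX = 550 MPa.
Effective throat (given) t_e = 18 mm.
A_we = 18 × 450 = 8100 mm².
F_nw = 0.6 F_EXX = 330 MPa.
φR_n = 0.75 × 330 × 8100 × 10⁻³ = 2005 kN.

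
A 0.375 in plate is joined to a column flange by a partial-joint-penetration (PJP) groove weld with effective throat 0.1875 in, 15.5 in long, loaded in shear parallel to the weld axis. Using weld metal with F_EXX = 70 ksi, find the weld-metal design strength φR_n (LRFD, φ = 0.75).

φR_n ≈ 91.5 kip

Effective throat (given) t_e = 0.1875 in.
A_we = 0.1875 × 15.5 = 2.906 in².
F_nw = 0.6 F_EXX = 42 ksi.
φR_n = 0.75 × 42 × 2.906 = 91.55 kip.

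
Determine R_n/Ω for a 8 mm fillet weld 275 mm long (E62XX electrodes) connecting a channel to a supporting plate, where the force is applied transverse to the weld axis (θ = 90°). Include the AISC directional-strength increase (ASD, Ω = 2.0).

R_n/Ω ≈ 434 kN

E62XX → F_EXX = 620 MPa.
t_e = 0.707 × 8 = 5.656 mm; A_we = 5.656 × 275 = 1555 mm².
Directional factor: 1.0 + 0.5 sin^1.5(90°) = 1.5.
F_nw = 0.6 × 620 × 1.5 = 558 MPa.
R_n/Ω = (558 × 1555) / 2.0 × 10⁻³ = 434 kN.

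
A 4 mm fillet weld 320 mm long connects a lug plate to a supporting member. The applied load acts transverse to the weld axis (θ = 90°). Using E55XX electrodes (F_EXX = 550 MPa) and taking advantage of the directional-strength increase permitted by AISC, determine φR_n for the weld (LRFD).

t_e = 0.707 × 4 = 2.828 mm; A_we = 2.828 × 320 = 905 mm².
Directional factor: 1.0 + 0.5 sin^1.5(90°) = 1.5.
F_nw = 0.6 × 550 × 1.5 = 495 MPa.
φR_n = 0.75 × 495 × 905 × 10⁻³ = 336 kN.

φR_n ≈ 336 kN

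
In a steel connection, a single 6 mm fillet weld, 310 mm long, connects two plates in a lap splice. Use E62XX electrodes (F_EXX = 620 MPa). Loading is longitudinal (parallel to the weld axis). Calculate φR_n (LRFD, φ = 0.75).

Effective throat t_e = 0.707 × 6 = 4.242 mm.
Total length L = 310 mm; A_we = 4.242 × 310 = 1315 mm².
F_nw = 0.6 F_EXX = 0.6 × 620 = 372 MPa.
φR_n = 0.75 × 372 × 1315 × 10⁻³ = 366.9 kN.

φR_n ≈ 367 kN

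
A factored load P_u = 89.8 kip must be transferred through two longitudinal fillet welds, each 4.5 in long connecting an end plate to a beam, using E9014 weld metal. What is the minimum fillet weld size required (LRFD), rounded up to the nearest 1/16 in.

w = 3/8 in

E90XX → F_EXX = 90 ksi.
Total weld length L = 9 in.
Required throat t_e = P_u / (φ × 0.6 F_EXX × L) = 89.8 / (0.75 × 0.6 × 90 × 9) = 0.2464 in.
Required leg w = t_e / 0.707 = 0.3485 in → use 3/8 in.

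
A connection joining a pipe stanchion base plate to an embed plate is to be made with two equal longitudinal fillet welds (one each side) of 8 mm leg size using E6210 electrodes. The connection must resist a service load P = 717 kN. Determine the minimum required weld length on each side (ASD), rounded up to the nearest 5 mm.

L = 345 mm on each side

E62XX → F_EXX = 620 MPa.
Throat t_e = 0.707 × 8 = 5.656 mm.
r_n/Ω = (0.6 × 620 × 5.656) / 2.0 = 1052 N/mm = 1.052 kN/mm.
L_req = P / (r_n/Ω) = 717 / 1.052 = 681.5 mm total.
Per side: 681.5 / 2 = 340.8 mm.
Round up → use L = 345 mm on each side.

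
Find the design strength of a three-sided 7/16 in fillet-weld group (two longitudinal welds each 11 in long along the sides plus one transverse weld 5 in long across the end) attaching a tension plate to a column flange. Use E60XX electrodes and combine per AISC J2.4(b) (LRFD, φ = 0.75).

E60XX → F_EXX = 60 ksi.
t_e = 0.707 × 0.4375 = 0.3093 in.
R_nwl = 0.6 × 60 × 0.3093 × 22 = 245 kip (longitudinal, 2 welds).
R_nwt = 0.6 × 60 × 0.3093 × 5 = 55.68 kip (transverse, base value).
(i) R_nwl + R_nwt = 300.7 kip; (ii) 0.85 R_nwl + 1.5 R_nwt = 291.7 kip.
R_n = max = 300.7 kip [governs: (i)]; φR_n = 225.5 kip.

φR_n ≈ 225 kip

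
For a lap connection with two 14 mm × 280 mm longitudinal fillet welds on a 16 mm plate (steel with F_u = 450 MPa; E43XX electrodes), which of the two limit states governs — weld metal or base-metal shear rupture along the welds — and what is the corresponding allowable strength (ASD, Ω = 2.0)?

E43XX → F_EXX = 430 MPa.
t_e = 0.707 × 14 = 9.898 mm; L = 560 mm.
Weld metal: R_n/Ω = (1/2.0) × 0.6 × 430 × 9.898 × 560 × 10⁻³ = 715 kN.
Base metal (shear rupture): R_n/Ω = (1/2.0) × 0.6 × 450 × 16 × 560 × 10⁻³ = 1210 kN.
Governing: weld metal.

R_n/Ω ≈ 715 kN (weld metal governs)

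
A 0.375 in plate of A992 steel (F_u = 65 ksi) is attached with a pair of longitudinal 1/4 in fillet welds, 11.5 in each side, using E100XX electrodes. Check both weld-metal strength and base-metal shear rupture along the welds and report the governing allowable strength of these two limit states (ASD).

E100XX → F_EXX = 100 ksi.
t_e = 0.707 × 0.25 = 0.1767 in; L = 23 in.
Weld metal: R_n/Ω = (1/2.0) × 0.6 × 100 × 0.1767 × 23 = 122 kip.
Base metal (shear rupture): R_n/Ω = (1/2.0) × 0.6 × 65 × 0.375 × 23 = 168.2 kip.
Governing: weld metal.

R_n/Ω ≈ 122 kip (weld metal governs)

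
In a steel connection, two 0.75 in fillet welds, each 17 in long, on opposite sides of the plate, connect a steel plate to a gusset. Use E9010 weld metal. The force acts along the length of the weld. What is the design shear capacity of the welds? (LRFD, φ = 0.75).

φR_n ≈ 730 kips

E90XX → F_EXX = 90 ksi.
Effective throat t_e = 0.707 × 0.75 = 0.5302 in.
Total length L = 34 in; A_we = 0.5302 × 34 = 18.03 in².
F_nw = 0.6 F_EXX = 0.6 × 90 = 54 ksi.
φR_n = 0.75 × 54 × 18.03 = 730.2 kips.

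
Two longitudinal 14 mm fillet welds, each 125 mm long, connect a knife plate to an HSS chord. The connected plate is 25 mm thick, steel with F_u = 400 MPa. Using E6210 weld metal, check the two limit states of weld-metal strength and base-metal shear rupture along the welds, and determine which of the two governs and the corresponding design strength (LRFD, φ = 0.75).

E62XX → F_EXX = 620 MPa.
t_e = 0.707 × 14 = 9.898 mm; L = 250 mm.
Weld metal: φR_n = 0.75 × 0.6 × 620 × 9.898 × 250 × 10⁻³ = 690.4 kN.
Base metal (shear rupture): φR_n = 0.75 × 0.6 × 400 × 25 × 250 × 10⁻³ = 1125 kN.
Governing: weld metal.

φR_n ≈ 690 kN (weld metal governs)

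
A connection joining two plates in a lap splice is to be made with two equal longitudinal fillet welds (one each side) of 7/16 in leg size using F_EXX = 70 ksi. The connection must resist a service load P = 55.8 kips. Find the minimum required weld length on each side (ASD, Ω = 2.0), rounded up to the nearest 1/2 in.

L = 4.5 in on each side

Throat t_e = 0.707 × 0.4375 = 0.3093 in.
r_n/Ω = (0.6 × 70 × 0.3093) / 2.0 = 6.496 kip/in.
L_req = P / (r_n/Ω) = 55.8 / 6.496 = 8.59 in total.
Per side: 8.59 / 2 = 4.295 in.
Round up → use L = 4.5 in on each side.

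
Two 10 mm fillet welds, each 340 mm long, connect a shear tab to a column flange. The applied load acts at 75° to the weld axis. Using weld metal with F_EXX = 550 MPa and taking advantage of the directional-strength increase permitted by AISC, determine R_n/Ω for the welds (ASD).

t_e = 0.707 × 10 = 7.07 mm; A_we = 7.07 × 680 = 4808 mm².
Directional factor: 1.0 + 0.5 sin^1.5(75°) = 1.475.
F_nw = 0.6 × 550 × 1.475 = 486.6 MPa.
R_n/Ω = (486.6 × 4808) / 2.0 × 10⁻³ = 1170 kN.

R_n/Ω ≈ 1170 kN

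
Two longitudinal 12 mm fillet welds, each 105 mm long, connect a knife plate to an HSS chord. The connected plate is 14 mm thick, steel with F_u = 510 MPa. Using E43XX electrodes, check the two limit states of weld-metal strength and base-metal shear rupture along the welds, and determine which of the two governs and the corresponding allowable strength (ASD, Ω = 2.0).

E43XX → F_EXX = 430 MPa.
t_e = 0.707 × 12 = 8.484 mm; L = 210 mm.
Weld metal: R_n/Ω = (1/2.0) × 0.6 × 430 × 8.484 × 210 × 10⁻³ = 229.8 kN.
Base metal (shear rupture): R_n/Ω = (1/2.0) × 0.6 × 510 × 14 × 210 × 10⁻³ = 449.8 kN.
Governing: weld metal.

R_n/Ω ≈ 230 kN (weld metal governs)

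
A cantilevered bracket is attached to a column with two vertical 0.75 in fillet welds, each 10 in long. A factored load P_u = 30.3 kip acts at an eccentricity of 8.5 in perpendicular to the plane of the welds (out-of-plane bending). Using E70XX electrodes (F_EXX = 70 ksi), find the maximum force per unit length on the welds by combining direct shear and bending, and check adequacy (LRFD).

f_max ≈ 7.87 kip/in; adequate

L_w = 2 × 10 = 20 in; section modulus (unit throat) S = 2 × L²/6 = 33.33 in².
Direct shear f_v = P/L_w = 30.3/20 = 1.515 kip/in.
Moment M = P × e = 30.3 × 8.5 = 257.55 kip·in; bending f_b = M/S = 7.726 kip/in.
f_max = √(f_v² + f_b²) = √(1.515² + 7.726²) = 7.874 kip/in.
φr_n = 0.75 × 0.6 × 70 × (0.707 × 0.75) = 16.7 kip/in → adequate.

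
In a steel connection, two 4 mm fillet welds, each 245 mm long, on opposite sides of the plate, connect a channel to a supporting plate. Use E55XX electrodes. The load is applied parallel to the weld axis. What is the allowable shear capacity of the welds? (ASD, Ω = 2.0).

R_n/Ω ≈ 229 kN

E55XX → F_EXX = 550 MPa.
Effective throat t_e = 0.707 × 4 = 2.828 mm.
Total length L = 490 mm; A_we = 2.828 × 490 = 1386 mm².
F_nw = 0.6 F_EXX = 0.6 × 550 = 330 MPa.
R_n = 330 × 1386 × 10⁻³ = 457.3 kN; R_n/Ω = 457.3/2.0 = 228.6 kN.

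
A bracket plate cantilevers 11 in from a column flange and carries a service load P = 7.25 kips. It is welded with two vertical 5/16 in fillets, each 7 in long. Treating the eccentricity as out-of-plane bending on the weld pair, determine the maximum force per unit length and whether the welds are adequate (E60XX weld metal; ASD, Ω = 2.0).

f_max ≈ 4.91 kip/in; NOT adequate

E60XX → F_EXX = 60 ksi.
L_w = 2 × 7 = 14 in; section modulus (unit throat) S = 2 × L²/6 = 16.33 in².
Direct shear f_v = P/L_w = 7.25/14 = 0.5179 kip/in.
Moment M = P × e = 7.25 × 11 = 79.75 kip·in; bending f_b = M/S = 4.883 kip/in.
f_max = √(f_v² + f_b²) = √(0.5179² + 4.883²) = 4.91 kip/in.
r_n/Ω = (1/2.0) × 0.6 × 60 × (0.707 × 0.3125) = 3.977 kip/in → NOT adequate.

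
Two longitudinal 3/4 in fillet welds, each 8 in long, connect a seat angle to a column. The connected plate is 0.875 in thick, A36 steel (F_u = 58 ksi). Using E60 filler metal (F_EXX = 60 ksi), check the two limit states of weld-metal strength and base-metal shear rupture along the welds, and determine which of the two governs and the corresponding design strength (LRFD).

t_e = 0.707 × 0.75 = 0.5302 in; L = 16 in.
Weld metal: φR_n = 0.75 × 0.6 × 60 × 0.5302 × 16 = 229.1 kip.
Base metal (shear rupture): φR_n = 0.75 × 0.6 × 58 × 0.875 × 16 = 365.4 kip.
Governing: weld metal.

φR_n ≈ 229 kip (weld metal governs)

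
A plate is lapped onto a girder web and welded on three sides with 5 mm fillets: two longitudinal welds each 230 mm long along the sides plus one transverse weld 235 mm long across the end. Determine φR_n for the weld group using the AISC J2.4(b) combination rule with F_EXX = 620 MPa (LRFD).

t_e = 0.707 × 5 = 3.535 mm.
R_nwl = 0.6 × 620 × 3.535 × 460 × 10⁻³ = 604.9 kN (longitudinal, 2 welds).
R_nwt = 0.6 × 620 × 3.535 × 235 × 10⁻³ = 309 kN (transverse, base value).
(i) R_nwl + R_nwt = 913.9 kN; (ii) 0.85 R_nwl + 1.5 R_nwt = 977.7 kN.
R_n = max = 977.7 kN [governs: (ii)]; φR_n = 733.3 kN.

φR_n ≈ 733 kN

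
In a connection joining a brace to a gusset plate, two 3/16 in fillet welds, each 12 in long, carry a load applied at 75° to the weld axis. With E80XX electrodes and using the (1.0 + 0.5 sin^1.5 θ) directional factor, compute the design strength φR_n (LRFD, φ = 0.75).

E80XX → F_EXX = 80 ksi.
t_e = 0.707 × 0.1875 = 0.1326 in; A_we = 0.1326 × 24 = 3.181 in².
Directional factor: 1.0 + 0.5 sin^1.5(75°) = 1.475.
F_nw = 0.6 × 80 × 1.475 = 70.78 ksi.
φR_n = 0.75 × 70.78 × 3.181 = 168.9 kip.

φR_n ≈ 169 kip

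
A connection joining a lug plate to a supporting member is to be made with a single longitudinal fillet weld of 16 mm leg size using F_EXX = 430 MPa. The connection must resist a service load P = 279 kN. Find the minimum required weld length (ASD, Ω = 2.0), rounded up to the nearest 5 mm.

L = 195 mm

Throat t_e = 0.707 × 16 = 11.31 mm.
r_n/Ω = (0.6 × 430 × 11.31) / 2.0 = 1459 N/mm = 1.459 kN/mm.
L_req = P / (r_n/Ω) = 279 / 1.459 = 191.2 mm total.
Round up → use L = 195 mm.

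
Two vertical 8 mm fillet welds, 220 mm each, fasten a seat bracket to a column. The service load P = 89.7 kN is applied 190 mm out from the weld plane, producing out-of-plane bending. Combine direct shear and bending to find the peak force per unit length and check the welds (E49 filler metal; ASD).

E49XX → F_EXX = 490 MPa.
L_w = 2 × 220 = 440 mm; section modulus (unit throat) S = 2 × L²/6 = 16130 mm².
Direct shear f_v = P/L_w = 89.7×10³/440 = 203.9 N/mm.
Moment M = P × e = 89.7×10³ × 190 = 17043000 N·mm; bending f_b = M/S = 1056 N/mm.
f_max = √(f_v² + f_b²) = √(203.9² + 1056²) = 1076 N/mm.
r_n/Ω = (1/2.0) × 0.6 × 490 × (0.707 × 8) = 831.4 N/mm → NOT adequate.

f_max ≈ 1080 N/mm; NOT adequate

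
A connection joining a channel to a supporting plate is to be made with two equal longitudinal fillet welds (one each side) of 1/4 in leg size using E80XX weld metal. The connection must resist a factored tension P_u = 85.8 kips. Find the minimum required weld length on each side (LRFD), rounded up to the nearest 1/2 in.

E80XX → F_EXX = 80 ksi.
Throat t_e = 0.707 × 0.25 = 0.1767 in.
φr_n = 0.75 × 0.6 × 80 × 0.1767 = 6.363 kips/in.
L_req = P_u / φr_n = 85.8 / 6.363 = 13.48 in total.
Per side: 13.48 / 2 = 6.742 in.
Round up → use L = 7 in on each side.

L = 7 in on each side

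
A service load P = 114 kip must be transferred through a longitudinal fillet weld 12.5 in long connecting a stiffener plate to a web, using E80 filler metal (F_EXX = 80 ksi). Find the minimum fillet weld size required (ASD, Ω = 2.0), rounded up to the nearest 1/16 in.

Total weld length L = 12.5 in.
Required throat t_e = P × Ω / (0.6 F_EXX × L) = 114 × 2.0 / (0.6 × 80 × 12.5) = 0.38 in.
Required leg w = t_e / 0.707 = 0.5375 in → use 9/16 in.

w = 9/16 in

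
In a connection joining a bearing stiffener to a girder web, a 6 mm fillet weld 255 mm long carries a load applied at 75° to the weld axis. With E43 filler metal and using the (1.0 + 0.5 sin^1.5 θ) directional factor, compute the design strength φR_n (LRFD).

E43XX → F_EXX = 430 MPa.
t_e = 0.707 × 6 = 4.242 mm; A_we = 4.242 × 255 = 1082 mm².
Directional factor: 1.0 + 0.5 sin^1.5(75°) = 1.475.
F_nw = 0.6 × 430 × 1.475 = 380.5 MPa.
φR_n = 0.75 × 380.5 × 1082 × 10⁻³ = 308.7 kN.

φR_n ≈ 309 kN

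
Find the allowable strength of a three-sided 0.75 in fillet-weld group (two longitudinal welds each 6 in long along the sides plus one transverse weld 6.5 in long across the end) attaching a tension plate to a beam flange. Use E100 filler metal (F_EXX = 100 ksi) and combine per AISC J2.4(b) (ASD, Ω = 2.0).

t_e = 0.707 × 0.75 = 0.5302 in.
R_nwl = 0.6 × 100 × 0.5302 × 12 = 381.8 kips (longitudinal, 2 welds).
R_nwt = 0.6 × 100 × 0.5302 × 6.5 = 206.8 kips (transverse, base value).
(i) R_nwl + R_nwt = 588.6 kips; (ii) 0.85 R_nwl + 1.5 R_nwt = 634.7 kips.
R_n = max = 634.7 kips [governs: (ii)]; R_n/Ω = 317.4 kips.

R_n/Ω ≈ 317 kips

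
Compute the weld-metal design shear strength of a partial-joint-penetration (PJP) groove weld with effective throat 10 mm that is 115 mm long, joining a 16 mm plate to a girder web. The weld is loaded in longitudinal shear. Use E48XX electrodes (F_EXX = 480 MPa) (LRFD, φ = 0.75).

φR_n ≈ 248 kN

Effective throat (given) t_e = 10 mm.
A_we = 10 × 115 = 1150 mm².
F_nw = 0.6 F_EXX = 288 MPa.
φR_n = 0.75 × 288 × 1150 × 10⁻³ = 248.4 kN.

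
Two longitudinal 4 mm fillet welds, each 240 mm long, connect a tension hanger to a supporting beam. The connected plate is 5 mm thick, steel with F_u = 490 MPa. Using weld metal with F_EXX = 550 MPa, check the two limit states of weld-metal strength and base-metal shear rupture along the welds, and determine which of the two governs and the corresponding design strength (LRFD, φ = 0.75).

t_e = 0.707 × 4 = 2.828 mm; L = 480 mm.
Weld metal: φR_n = 0.75 × 0.6 × 550 × 2.828 × 480 × 10⁻³ = 336 kN.
Base metal (shear rupture): φR_n = 0.75 × 0.6 × 490 × 5 × 480 × 10⁻³ = 529.2 kN.
Governing: weld metal.

φR_n ≈ 336 kN (weld metal governs)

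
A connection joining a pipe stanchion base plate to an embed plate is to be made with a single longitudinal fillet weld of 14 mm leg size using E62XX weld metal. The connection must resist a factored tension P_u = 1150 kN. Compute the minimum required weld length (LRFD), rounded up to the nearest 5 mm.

L = 420 mm

E62XX → F_EXX = 620 MPa.
Throat t_e = 0.707 × 14 = 9.898 mm.
φr_n = 0.75 × 0.6 × 620 × 9.898 × 10⁻³ = 2.762 kN/mm.
L_req = P_u / φr_n = 1150 / 2.762 = 416.4 mm total.
Round up → use L = 420 mm.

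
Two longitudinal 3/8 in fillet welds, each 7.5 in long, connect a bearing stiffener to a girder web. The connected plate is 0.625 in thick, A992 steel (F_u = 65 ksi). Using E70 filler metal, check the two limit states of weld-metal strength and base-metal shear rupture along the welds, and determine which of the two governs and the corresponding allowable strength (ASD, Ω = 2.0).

R_n/Ω ≈ 83.5 kip (weld metal governs)

E70XX → F_EXX = 70 ksi.
t_e = 0.707 × 0.375 = 0.2651 in; L = 15 in.
Weld metal: R_n/Ω = (1/2.0) × 0.6 × 70 × 0.2651 × 15 = 83.51 kip.
Base metal (shear rupture): R_n/Ω = (1/2.0) × 0.6 × 65 × 0.625 × 15 = 182.8 kip.
Governing: weld metal.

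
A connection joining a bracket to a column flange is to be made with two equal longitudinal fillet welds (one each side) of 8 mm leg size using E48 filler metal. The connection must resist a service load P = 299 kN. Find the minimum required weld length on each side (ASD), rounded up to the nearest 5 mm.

E48XX → F_EXX = 480 MPa.
Throat t_e = 0.707 × 8 = 5.656 mm.
r_n/Ω = (0.6 × 480 × 5.656) / 2.0 = 814.5 N/mm = 0.8145 kN/mm.
L_req = P / (r_n/Ω) = 299 / 0.8145 = 367.1 mm total.
Per side: 367.1 / 2 = 183.6 mm.
Round up → use L = 185 mm on each side.

L = 185 mm on each side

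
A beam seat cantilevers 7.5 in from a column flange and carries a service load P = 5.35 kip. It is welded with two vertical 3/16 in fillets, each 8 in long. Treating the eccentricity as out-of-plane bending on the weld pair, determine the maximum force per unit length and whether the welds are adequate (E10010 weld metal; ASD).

f_max ≈ 1.91 kip/in; adequate

E100XX → F_EXX = 100 ksi.
L_w = 2 × 8 = 16 in; section modulus (unit throat) S = 2 × L²/6 = 21.33 in².
Direct shear f_v = P/L_w = 5.35/16 = 0.3344 kip/in.
Moment M = P × e = 5.35 × 7.5 = 40.125 kip·in; bending f_b = M/S = 1.881 kip/in.
f_max = √(f_v² + f_b²) = √(0.3344² + 1.881²) = 1.91 kip/in.
r_n/Ω = (1/2.0) × 0.6 × 100 × (0.707 × 0.1875) = 3.977 kip/in → adequate.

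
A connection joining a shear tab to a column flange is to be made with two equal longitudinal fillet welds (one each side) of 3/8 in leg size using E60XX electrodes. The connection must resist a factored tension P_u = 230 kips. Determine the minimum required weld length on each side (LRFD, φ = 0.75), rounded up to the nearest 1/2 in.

L = 16.5 in on each side

E60XX → F_EXX = 60 ksi.
Throat t_e = 0.707 × 0.375 = 0.2651 in.
φr_n = 0.75 × 0.6 × 60 × 0.2651 = 7.158 kips/in.
L_req = P_u / φr_n = 230 / 7.158 = 32.13 in total.
Per side: 32.13 / 2 = 16.07 in.
Round up → use L = 16.5 in on each side.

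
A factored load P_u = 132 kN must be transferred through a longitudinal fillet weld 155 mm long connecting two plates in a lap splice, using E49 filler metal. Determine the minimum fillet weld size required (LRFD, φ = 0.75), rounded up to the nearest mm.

E49XX → F_EXX = 490 MPa.
Total weld length L = 155 mm.
Required throat t_e = P_u / (φ × 0.6 F_EXX × L) = 132 / (0.75 × 0.6 × 490 × 155 × 10⁻³) = 3.862 mm.
Required leg w = t_e / 0.707 = 5.463 mm → use 6 mm.

w = 6 mm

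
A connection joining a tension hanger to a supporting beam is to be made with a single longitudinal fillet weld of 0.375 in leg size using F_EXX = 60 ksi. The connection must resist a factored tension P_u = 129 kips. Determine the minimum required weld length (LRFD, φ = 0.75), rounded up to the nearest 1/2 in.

Throat t_e = 0.707 × 0.375 = 0.2651 in.
φr_n = 0.75 × 0.6 × 60 × 0.2651 = 7.158 kips/in.
L_req = P_u / φr_n = 129 / 7.158 = 18.02 in total.
Round up → use L = 18.5 in.

L = 18.5 in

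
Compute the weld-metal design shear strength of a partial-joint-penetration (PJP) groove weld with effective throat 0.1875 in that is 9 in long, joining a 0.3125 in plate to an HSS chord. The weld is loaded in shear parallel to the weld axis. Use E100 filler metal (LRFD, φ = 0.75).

φR_n ≈ 75.9 kip

E100XX → F_EXX = 100 ksi.
Effective throat (given) t_e = 0.1875 in.
A_we = 0.1875 × 9 = 1.688 in².
F_nw = 0.6 F_EXX = 60 ksi.
φR_n = 0.75 × 60 × 1.688 = 75.94 kip.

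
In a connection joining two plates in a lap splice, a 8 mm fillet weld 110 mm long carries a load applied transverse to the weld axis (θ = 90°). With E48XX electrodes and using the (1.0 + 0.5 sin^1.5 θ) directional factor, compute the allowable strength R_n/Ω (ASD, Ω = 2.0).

E48XX → F_EXX = 480 MPa.
t_e = 0.707 × 8 = 5.656 mm; A_we = 5.656 × 110 = 622.2 mm².
Directional factor: 1.0 + 0.5 sin^1.5(90°) = 1.5.
F_nw = 0.6 × 480 × 1.5 = 432 MPa.
R_n/Ω = (432 × 622.2) / 2.0 × 10⁻³ = 134.4 kN.

R_n/Ω ≈ 134 kN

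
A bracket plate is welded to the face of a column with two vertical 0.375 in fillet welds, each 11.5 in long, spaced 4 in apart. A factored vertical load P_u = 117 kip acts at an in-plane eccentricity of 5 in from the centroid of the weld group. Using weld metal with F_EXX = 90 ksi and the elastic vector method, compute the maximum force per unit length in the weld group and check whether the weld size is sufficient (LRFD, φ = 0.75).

f_max ≈ 12.9 kip/in; NOT adequate

Total weld length L_w = 23 in. Treat welds as unit-width lines.
Polar moment about centroid: J = 2[d³/12 + d(b/2)²] = 2[11.5³/12 + 11.5×2²] = 345.5 in³.
Direct shear f_v = P/L_w = 117 / 23 = 5.087 kip/in (vertical).
Torsion M = P·e = 117 × 5 = 585 kip·in.
Critical point at (x, y) = (2, 5.75) from centroid. f_tx = M·y/J = 9.736 kip/in; f_ty = M·x/J = 3.387 kip/in.
Resultant f_max = √[f_tx² + (f_v + f_ty)²] = √[9.736² + (5.087 + 3.387)²] = 12.91 kip/in.
Capacity per unit length: φr_n = 0.75 × 0.6 × 90 × (0.707 × 0.375) = 10.74 kip/in.
12.91 > 10.74 → NOT adequate.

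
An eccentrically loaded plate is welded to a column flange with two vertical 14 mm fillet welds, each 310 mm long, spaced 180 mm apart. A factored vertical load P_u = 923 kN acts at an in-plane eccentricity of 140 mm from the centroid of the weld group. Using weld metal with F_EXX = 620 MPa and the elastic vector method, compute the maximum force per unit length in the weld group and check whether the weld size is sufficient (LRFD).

f_max ≈ 3330 N/mm; NOT adequate

Total weld length L_w = 620 mm. Treat welds as unit-width lines.
Polar moment about centroid: J = 2[d³/12 + d(b/2)²] = 2[310³/12 + 310×90²] = 9987000 mm³.
Direct shear f_v = P/L_w = 923×10³ / 620 = 1489 N/mm (vertical).
Torsion M = P·e = 923×10³ × 140 = 129220000 N·mm.
Critical point at (x, y) = (90, 155) from centroid. f_tx = M·y/J = 2005 N/mm; f_ty = M·x/J = 1164 N/mm.
Resultant f_max = √[f_tx² + (f_v + f_ty)²] = √[2005² + (1489 + 1164)²] = 3326 N/mm.
Capacity per unit length: φr_n = 0.75 × 0.6 × 620 × (0.707 × 14) = 2762 N/mm.
3326 > 2762 → NOT adequate.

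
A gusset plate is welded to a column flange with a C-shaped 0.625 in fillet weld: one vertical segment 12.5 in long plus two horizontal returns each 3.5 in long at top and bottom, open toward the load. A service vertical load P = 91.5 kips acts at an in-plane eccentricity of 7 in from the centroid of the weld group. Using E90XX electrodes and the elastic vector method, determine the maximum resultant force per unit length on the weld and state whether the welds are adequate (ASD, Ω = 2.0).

E90XX → F_EXX = 90 ksi.
Total weld length L_w = 19.5 in. Treat welds as unit-width lines.
Centroid: x̄ = 2×3.5×1.75 / 19.5 = 0.6282 in from the vertical weld.
Polar moment about centroid: J = I_x + I_y = [12.5³/12 + 2×3.5×6.25²] + [12.5×0.6282² + 2(3.5³/12 + 3.5×1.122²)] = 457.1 in³.
Direct shear f_v = P/L_w = 91.5 / 19.5 = 4.692 kip/in (vertical).
Torsion M = P·e = 91.5 × 7 = 640.5 kip·in.
Critical point at (x, y) = (2.872, 6.25) from centroid. f_tx = M·y/J = 8.758 kip/in; f_ty = M·x/J = 4.024 kip/in.
Resultant f_max = √[f_tx² + (f_v + f_ty)²] = √[8.758² + (4.692 + 4.024)²] = 12.36 kip/in.
Capacity per unit length: r_n/Ω = (1/2.0) × 0.6 × 90 × (0.707 × 0.625) = 11.93 kip/in.
12.36 > 11.93 → NOT adequate.

f_max ≈ 12.4 kip/in; NOT adequate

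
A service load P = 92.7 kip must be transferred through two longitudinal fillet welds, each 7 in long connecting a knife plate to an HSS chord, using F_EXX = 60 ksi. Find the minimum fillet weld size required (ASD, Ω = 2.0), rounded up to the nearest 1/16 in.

Total weld length L = 14 in.
Required throat t_e = P × Ω / (0.6 F_EXX × L) = 92.7 × 2.0 / (0.6 × 60 × 14) = 0.3679 in.
Required leg w = t_e / 0.707 = 0.5203 in → use 9/16 in.

w = 9/16 in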